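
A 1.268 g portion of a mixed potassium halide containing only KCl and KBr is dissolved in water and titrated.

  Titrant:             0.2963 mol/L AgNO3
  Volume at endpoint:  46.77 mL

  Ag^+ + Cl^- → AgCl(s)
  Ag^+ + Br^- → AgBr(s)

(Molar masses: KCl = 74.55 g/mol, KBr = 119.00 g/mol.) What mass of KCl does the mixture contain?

0.6392 g

n(AgNO3) = 0.04677 × 0.2963 = 0.01386 mol
Let x = n(KCl), y = n(KBr).
Titrant: 1x + 1y = 0.01386;  mass: 74.55x + 119.00y = 1.268
Solving, x = 8.574 × 10^-3 mol, y = 5.284 × 10^-3 mol
mass of KCl = 8.574 × 10^-3 × 74.55 = 0.6392 g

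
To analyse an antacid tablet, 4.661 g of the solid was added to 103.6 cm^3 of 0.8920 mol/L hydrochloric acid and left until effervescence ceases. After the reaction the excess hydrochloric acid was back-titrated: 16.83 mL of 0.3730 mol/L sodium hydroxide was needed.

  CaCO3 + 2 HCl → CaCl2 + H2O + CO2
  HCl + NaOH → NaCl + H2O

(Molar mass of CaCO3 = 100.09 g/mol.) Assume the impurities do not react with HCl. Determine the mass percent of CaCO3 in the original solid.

92.48 %

n(HCl) added = 0.1036 × 0.8920 = 0.09241 mol
n(NaOH) used in back-titration = 0.01683 × 0.3730 = 6.278 × 10^-3 mol
n(HCl) left over = 6.278 × 10^-3 mol (1:1 ratio)
n(HCl) consumed by analyte = 0.09241 − 6.278 × 10^-3 = 0.08613 mol
From the 1:2 ratio, n(CaCO3) = 1/2 × 0.08613 = 0.04307 mol
mass of CaCO3 = 0.04307 × 100.09 = 4.311 g
% CaCO3 = 4.311 / 4.661 × 100 = 92.48 %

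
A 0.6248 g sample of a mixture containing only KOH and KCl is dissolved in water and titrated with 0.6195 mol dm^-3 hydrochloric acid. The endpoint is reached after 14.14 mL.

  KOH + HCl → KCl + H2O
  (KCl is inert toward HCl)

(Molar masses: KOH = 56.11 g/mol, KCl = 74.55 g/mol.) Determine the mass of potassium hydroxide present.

0.4915 g

n(HCl) = 0.01414 × 0.6195 = 8.760 × 10^-3 mol
Let x = n(KOH), y = n(KCl).
Titrant: 1x = 8.760 × 10^-3;  mass: 56.11x + 74.55y = 0.6248
Solving, x = 8.760 × 10^-3 mol, y = 1.788 × 10^-3 mol
mass of KOH = 8.760 × 10^-3 × 56.11 = 0.4915 g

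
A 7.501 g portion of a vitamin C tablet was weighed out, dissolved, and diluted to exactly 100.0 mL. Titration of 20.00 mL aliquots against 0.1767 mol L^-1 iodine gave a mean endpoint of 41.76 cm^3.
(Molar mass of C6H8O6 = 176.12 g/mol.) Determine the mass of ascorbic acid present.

C6H8O6 + I2 → C6H6O6 + 2 HI
n(I2) per titration = 0.04176 × 0.1767 = 7.379 × 10^-3 mol
n(C6H8O6) in each aliquot = 7.379 × 10^-3 mol (1:1 ratio)
n(C6H8O6) in the whole flask = 7.379 × 10^-3 × 100.0/20.00 = 0.03689 mol
mass of C6H8O6 = 0.03689 × 176.12 = 6.498 g

6.498 g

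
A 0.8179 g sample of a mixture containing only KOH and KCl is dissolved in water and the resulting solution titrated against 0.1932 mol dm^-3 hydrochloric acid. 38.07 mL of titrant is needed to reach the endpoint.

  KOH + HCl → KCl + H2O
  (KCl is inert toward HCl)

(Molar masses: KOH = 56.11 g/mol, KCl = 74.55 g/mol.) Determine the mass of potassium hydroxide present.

n(HCl) = 0.03807 × 0.1932 = 7.355 × 10^-3 mol
Let x = n(KOH), y = n(KCl).
Titrant: 1x = 7.355 × 10^-3;  mass: 56.11x + 74.55y = 0.8179
Solving, x = 7.355 × 10^-3 mol, y = 5.435 × 10^-3 mol
mass of KOH = 7.355 × 10^-3 × 56.11 = 0.4127 g

0.4127 g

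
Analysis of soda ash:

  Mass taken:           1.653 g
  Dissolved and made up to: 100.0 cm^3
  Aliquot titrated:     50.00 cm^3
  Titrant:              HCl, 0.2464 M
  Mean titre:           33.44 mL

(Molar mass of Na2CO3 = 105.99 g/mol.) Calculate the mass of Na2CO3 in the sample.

Na2CO3 + 2 HCl → 2 NaCl + H2O + CO2
n(HCl) per titration = 0.03344 × 0.2464 = 8.240 × 10^-3 mol
From the 1:2 ratio, n(Na2CO3) in each aliquot = 1/2 × 8.240 × 10^-3 = 4.120 × 10^-3 mol
n(Na2CO3) in the whole flask = 4.120 × 10^-3 × 100.0/50.00 = 8.240 × 10^-3 mol
mass of Na2CO3 = 8.240 × 10^-3 × 105.99 = 0.8733 g

0.8733 g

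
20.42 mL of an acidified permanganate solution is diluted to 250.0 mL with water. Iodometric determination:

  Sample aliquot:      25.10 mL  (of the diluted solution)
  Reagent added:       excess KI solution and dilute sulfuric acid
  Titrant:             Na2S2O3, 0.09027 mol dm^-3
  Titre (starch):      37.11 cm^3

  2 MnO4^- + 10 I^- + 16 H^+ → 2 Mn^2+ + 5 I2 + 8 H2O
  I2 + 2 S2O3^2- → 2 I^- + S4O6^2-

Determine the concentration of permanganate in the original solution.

n(S2O3^2-) = 0.03711 × 0.09027 = 3.350 × 10^-3 mol
n(I2) = n(S2O3^2-)/2 = 1.675 × 10^-3 mol
From the 2:5 ratio, n(MnO4^-) in the aliquot = 2/5 × 1.675 × 10^-3 = 6.700 × 10^-4 mol
[MnO4^-]_dilute = 6.700 × 10^-4 / 0.02510 = 0.02669 mol/L
[MnO4^-]_original = 0.02669 × 250.0/20.42 = 0.3268 mol/L

0.3268 mol/L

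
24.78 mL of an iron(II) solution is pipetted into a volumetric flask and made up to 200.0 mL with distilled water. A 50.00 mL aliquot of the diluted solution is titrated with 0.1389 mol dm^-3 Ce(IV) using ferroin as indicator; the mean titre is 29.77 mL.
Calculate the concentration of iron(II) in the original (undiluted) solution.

0.6675 mol/L

Ce^4+ + Fe^2+ → Ce^3+ + Fe^3+
n(Ce4+) = 0.02977 × 0.1389 = 4.135 × 10^-3 mol
n(Fe2+) in the aliquot = 4.135 × 10^-3 mol (1:1 ratio)
[Fe2+]_dilute = 4.135 × 10^-3 / 0.05000 = 0.08270 mol/L
Dilution factor = 200.0 / 24.78 = 8.071
[Fe2+]_stock = 0.08270 × 8.071 = 0.6675 mol/L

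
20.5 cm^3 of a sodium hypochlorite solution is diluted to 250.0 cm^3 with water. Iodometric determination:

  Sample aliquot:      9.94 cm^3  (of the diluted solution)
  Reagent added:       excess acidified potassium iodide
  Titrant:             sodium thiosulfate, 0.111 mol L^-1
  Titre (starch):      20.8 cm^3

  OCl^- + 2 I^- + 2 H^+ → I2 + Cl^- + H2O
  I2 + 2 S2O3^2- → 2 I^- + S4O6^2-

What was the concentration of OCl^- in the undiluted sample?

1.42 mol/L

n(S2O3^2-) = 0.0208 × 0.111 = 2.31 × 10^-3 mol
n(I2) = n(S2O3^2-)/2 = 1.15 × 10^-3 mol
n(OCl^-) in the aliquot = 1.15 × 10^-3 mol (1:1 ratio)
[OCl^-]_dilute = 1.15 × 10^-3 / 0.00994 = 0.116 mol/L
[OCl^-]_original = 0.116 × 250.0/20.5 = 1.42 mol/L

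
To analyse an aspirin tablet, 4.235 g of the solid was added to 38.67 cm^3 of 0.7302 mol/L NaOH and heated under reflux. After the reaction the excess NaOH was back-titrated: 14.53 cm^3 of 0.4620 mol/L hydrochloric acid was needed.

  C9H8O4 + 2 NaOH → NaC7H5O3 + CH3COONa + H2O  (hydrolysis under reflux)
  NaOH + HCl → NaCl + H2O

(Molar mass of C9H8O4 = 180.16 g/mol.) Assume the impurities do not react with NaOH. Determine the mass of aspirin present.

1.939 g

n(NaOH) added = 0.03867 × 0.7302 = 0.02824 mol
n(HCl) used in back-titration = 0.01453 × 0.4620 = 6.713 × 10^-3 mol
n(NaOH) left over = 6.713 × 10^-3 mol (1:1 ratio)
n(NaOH) consumed by analyte = 0.02824 − 6.713 × 10^-3 = 0.02152 mol
From the 1:2 ratio, n(C9H8O4) = 1/2 × 0.02152 = 0.01076 mol
mass of C9H8O4 = 0.01076 × 180.16 = 1.939 g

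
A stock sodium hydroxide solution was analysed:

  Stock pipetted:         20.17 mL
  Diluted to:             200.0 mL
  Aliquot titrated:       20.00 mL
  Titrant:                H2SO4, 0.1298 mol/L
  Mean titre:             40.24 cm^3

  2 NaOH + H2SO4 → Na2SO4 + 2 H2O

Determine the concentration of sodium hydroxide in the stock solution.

n(H2SO4) = 0.04024 × 0.1298 = 5.223 × 10^-3 mol
From the 2:1 ratio, n(NaOH) in the aliquot = 2/1 × 5.223 × 10^-3 = 0.01045 mol
[NaOH]_dilute = 0.01045 / 0.02000 = 0.5223 mol/L
Dilution factor = 200.0 / 20.17 = 9.916
[NaOH]_stock = 0.5223 × 9.916 = 5.179 mol/L

5.179 mol/L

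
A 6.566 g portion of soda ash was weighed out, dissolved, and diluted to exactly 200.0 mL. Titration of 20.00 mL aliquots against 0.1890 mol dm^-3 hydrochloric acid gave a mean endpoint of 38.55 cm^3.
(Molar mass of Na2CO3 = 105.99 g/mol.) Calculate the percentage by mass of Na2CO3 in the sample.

58.81 %

Na2CO3 + 2 HCl → 2 NaCl + H2O + CO2
n(HCl) per titration = 0.03855 × 0.1890 = 7.286 × 10^-3 mol
From the 1:2 ratio, n(Na2CO3) in each aliquot = 1/2 × 7.286 × 10^-3 = 3.643 × 10^-3 mol
n(Na2CO3) in the whole flask = 3.643 × 10^-3 × 200.0/20.00 = 0.03643 mol
mass of Na2CO3 = 0.03643 × 105.99 = 3.861 g
% Na2CO3 = 3.861 / 6.566 × 100 = 58.81 %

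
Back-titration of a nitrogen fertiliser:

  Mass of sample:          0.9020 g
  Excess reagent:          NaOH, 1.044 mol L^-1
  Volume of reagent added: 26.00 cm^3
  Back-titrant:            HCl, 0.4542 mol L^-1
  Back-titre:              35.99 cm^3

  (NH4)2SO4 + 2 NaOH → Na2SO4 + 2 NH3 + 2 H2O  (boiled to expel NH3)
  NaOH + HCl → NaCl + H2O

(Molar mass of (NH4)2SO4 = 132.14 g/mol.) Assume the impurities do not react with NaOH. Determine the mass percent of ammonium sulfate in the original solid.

n(NaOH) added = 0.02600 × 1.044 = 0.02714 mol
n(HCl) used in back-titration = 0.03599 × 0.4542 = 0.01635 mol
n(NaOH) left over = 0.01635 mol (1:1 ratio)
n(NaOH) consumed by analyte = 0.02714 − 0.01635 = 0.01080 mol
From the 1:2 ratio, n((NH4)2SO4) = 1/2 × 0.01080 = 5.399 × 10^-3 mol
mass of (NH4)2SO4 = 5.399 × 10^-3 × 132.14 = 0.7134 g
% (NH4)2SO4 = 0.7134 / 0.9020 × 100 = 79.09 %

79.09 %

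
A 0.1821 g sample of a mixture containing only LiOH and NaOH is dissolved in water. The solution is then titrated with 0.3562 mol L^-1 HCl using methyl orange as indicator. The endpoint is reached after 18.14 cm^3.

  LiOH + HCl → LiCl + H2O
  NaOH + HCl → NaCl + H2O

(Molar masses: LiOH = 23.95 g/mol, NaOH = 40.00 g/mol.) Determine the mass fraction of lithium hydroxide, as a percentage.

n(HCl) = 0.01814 × 0.3562 = 6.461 × 10^-3 mol
Let x = n(LiOH), y = n(NaOH).
Titrant: 1x + 1y = 6.461 × 10^-3;  mass: 23.95x + 40.00y = 0.1821
Solving, x = 4.758 × 10^-3 mol, y = 1.704 × 10^-3 mol
mass of LiOH = 4.758 × 10^-3 × 23.95 = 0.1139 g
% LiOH = 0.1139 / 0.1821 × 100 = 62.57 %

62.57 %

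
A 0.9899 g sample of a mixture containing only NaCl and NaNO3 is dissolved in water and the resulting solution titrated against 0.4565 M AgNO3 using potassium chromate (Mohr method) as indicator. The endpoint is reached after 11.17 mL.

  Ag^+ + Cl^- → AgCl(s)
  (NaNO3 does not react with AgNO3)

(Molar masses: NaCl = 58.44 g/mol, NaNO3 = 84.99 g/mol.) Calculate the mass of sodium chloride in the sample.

n(AgNO3) = 0.01117 × 0.4565 = 5.099 × 10^-3 mol
Let x = n(NaCl), y = n(NaNO3).
Titrant: 1x = 5.099 × 10^-3;  mass: 58.44x + 84.99y = 0.9899
Solving, x = 5.099 × 10^-3 mol, y = 8.141 × 10^-3 mol
mass of NaCl = 5.099 × 10^-3 × 58.44 = 0.2980 g

0.2980 g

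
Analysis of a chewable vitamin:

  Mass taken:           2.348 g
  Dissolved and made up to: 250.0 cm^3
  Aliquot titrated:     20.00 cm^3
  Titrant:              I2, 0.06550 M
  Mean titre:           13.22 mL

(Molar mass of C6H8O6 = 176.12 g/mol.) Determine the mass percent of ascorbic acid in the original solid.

81.19 %

C6H8O6 + I2 → C6H6O6 + 2 HI
n(I2) per titration = 0.01322 × 0.06550 = 8.659 × 10^-4 mol
n(C6H8O6) in each aliquot = 8.659 × 10^-4 mol (1:1 ratio)
n(C6H8O6) in the whole flask = 8.659 × 10^-4 × 250.0/20.00 = 0.01082 mol
mass of C6H8O6 = 0.01082 × 176.12 = 1.906 g
% C6H8O6 = 1.906 / 2.348 × 100 = 81.19 %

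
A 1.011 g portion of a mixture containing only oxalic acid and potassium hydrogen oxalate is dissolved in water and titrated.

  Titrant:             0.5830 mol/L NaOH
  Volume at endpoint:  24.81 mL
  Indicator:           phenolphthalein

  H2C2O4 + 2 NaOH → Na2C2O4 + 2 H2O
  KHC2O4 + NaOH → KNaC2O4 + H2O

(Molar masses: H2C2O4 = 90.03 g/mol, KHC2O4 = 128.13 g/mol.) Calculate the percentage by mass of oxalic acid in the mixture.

45.12 %

n(NaOH) = 0.02481 × 0.5830 = 0.01446 mol
Let x = n(H2C2O4), y = n(KHC2O4).
Titrant: 2x + 1y = 0.01446;  mass: 90.03x + 128.13y = 1.011
Solving, x = 5.067 × 10^-3 mol, y = 4.330 × 10^-3 mol
mass of H2C2O4 = 5.067 × 10^-3 × 90.03 = 0.4562 g
% H2C2O4 = 0.4562 / 1.011 × 100 = 45.12 %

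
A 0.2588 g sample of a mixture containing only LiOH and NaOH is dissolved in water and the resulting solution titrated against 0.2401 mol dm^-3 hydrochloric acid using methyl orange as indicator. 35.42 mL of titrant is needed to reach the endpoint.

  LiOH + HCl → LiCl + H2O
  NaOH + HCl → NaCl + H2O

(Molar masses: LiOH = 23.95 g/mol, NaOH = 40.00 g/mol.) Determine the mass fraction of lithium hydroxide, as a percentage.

46.92 %

n(HCl) = 0.03542 × 0.2401 = 8.504 × 10^-3 mol
Let x = n(LiOH), y = n(NaOH).
Titrant: 1x + 1y = 8.504 × 10^-3;  mass: 23.95x + 40.00y = 0.2588
Solving, x = 5.070 × 10^-3 mol, y = 3.434 × 10^-3 mol
mass of LiOH = 5.070 × 10^-3 × 23.95 = 0.1214 g
% LiOH = 0.1214 / 0.2588 × 100 = 46.92 %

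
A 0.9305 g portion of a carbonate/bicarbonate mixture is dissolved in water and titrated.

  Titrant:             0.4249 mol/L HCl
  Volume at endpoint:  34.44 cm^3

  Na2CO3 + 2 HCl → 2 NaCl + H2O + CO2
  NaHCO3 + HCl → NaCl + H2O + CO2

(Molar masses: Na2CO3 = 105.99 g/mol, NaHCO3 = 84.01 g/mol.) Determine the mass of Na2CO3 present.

n(HCl) = 0.03444 × 0.4249 = 0.01463 mol
Let x = n(Na2CO3), y = n(NaHCO3).
Titrant: 2x + 1y = 0.01463;  mass: 105.99x + 84.01y = 0.9305
Solving, x = 4.818 × 10^-3 mol, y = 4.997 × 10^-3 mol
mass of Na2CO3 = 4.818 × 10^-3 × 105.99 = 0.5107 g

0.5107 g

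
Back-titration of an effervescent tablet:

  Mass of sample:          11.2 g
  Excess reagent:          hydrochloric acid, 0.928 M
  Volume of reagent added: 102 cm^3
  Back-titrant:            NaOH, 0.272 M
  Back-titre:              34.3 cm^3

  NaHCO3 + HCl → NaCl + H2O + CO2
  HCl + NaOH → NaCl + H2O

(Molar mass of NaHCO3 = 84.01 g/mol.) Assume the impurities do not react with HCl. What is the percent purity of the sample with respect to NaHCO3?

n(HCl) added = 0.102 × 0.928 = 0.0947 mol
n(NaOH) used in back-titration = 0.0343 × 0.272 = 9.33 × 10^-3 mol
n(HCl) left over = 9.33 × 10^-3 mol (1:1 ratio)
n(HCl) consumed by analyte = 0.0947 − 9.33 × 10^-3 = 0.0853 mol
n(NaHCO3) = 0.0853 mol (1:1 ratio)
mass of NaHCO3 = 0.0853 × 84.01 = 7.17 g
% NaHCO3 = 7.17 / 11.2 × 100 = 64.0 %

64.0 %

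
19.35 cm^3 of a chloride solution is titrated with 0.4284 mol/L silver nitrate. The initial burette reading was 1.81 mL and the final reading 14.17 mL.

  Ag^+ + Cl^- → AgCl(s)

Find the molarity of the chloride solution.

n(AgNO3) = 0.01236 L × 0.4284 mol/L = 5.295 × 10^-3 mol
n(Cl-) = 5.295 × 10^-3 mol (1:1 mole ratio)
[Cl-] = 5.295 × 10^-3 mol / 0.01935 L = 0.2736 mol/L

0.2736 mol/L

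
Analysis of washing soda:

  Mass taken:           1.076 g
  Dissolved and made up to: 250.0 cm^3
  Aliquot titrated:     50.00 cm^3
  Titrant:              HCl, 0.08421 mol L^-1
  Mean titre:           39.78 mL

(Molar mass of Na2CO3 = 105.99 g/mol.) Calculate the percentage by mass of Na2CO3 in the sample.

Na2CO3 + 2 HCl → 2 NaCl + H2O + CO2
n(HCl) per titration = 0.03978 × 0.08421 = 3.350 × 10^-3 mol
From the 1:2 ratio, n(Na2CO3) in each aliquot = 1/2 × 3.350 × 10^-3 = 1.675 × 10^-3 mol
n(Na2CO3) in the whole flask = 1.675 × 10^-3 × 250.0/50.00 = 8.375 × 10^-3 mol
mass of Na2CO3 = 8.375 × 10^-3 × 105.99 = 0.8876 g
% Na2CO3 = 0.8876 / 1.076 × 100 = 82.49 %

82.49 %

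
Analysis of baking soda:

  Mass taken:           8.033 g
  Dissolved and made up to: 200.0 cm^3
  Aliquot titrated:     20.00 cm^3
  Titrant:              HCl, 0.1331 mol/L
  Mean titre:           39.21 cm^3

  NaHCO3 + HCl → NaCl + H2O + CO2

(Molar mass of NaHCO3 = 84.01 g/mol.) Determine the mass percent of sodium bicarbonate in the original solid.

n(HCl) per titration = 0.03921 × 0.1331 = 5.219 × 10^-3 mol
n(NaHCO3) in each aliquot = 5.219 × 10^-3 mol (1:1 ratio)
n(NaHCO3) in the whole flask = 5.219 × 10^-3 × 200.0/20.00 = 0.05219 mol
mass of NaHCO3 = 0.05219 × 84.01 = 4.384 g
% NaHCO3 = 4.384 / 8.033 × 100 = 54.58 %

54.58 %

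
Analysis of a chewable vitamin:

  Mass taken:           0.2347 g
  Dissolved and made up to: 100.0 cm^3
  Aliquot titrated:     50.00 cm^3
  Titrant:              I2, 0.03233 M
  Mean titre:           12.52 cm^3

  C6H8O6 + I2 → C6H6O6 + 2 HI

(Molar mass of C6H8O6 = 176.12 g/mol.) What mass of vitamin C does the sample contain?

n(I2) per titration = 0.01252 × 0.03233 = 4.048 × 10^-4 mol
n(C6H8O6) in each aliquot = 4.048 × 10^-4 mol (1:1 ratio)
n(C6H8O6) in the whole flask = 4.048 × 10^-4 × 100.0/50.00 = 8.095 × 10^-4 mol
mass of C6H8O6 = 8.095 × 10^-4 × 176.12 = 0.1426 g

0.1426 g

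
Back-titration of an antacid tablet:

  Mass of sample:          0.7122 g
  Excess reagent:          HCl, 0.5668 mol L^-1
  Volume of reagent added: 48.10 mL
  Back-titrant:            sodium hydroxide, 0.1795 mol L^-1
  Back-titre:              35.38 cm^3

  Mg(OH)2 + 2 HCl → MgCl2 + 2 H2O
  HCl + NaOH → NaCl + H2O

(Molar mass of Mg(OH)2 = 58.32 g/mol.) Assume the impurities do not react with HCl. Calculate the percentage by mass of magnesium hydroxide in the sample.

85.62 %

n(HCl) added = 0.04810 × 0.5668 = 0.02726 mol
n(NaOH) used in back-titration = 0.03538 × 0.1795 = 6.351 × 10^-3 mol
n(HCl) left over = 6.351 × 10^-3 mol (1:1 ratio)
n(HCl) consumed by analyte = 0.02726 − 6.351 × 10^-3 = 0.02091 mol
From the 1:2 ratio, n(Mg(OH)2) = 1/2 × 0.02091 = 0.01046 mol
mass of Mg(OH)2 = 0.01046 × 58.32 = 0.6098 g
% Mg(OH)2 = 0.6098 / 0.7122 × 100 = 85.62 %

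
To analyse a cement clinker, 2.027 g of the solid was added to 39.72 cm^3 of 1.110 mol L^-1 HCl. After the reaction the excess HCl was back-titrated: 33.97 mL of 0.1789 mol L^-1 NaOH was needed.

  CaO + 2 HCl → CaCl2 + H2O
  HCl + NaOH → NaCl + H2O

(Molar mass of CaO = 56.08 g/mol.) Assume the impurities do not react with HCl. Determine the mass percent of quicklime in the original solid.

52.58 %

n(HCl) added = 0.03972 × 1.110 = 0.04409 mol
n(NaOH) used in back-titration = 0.03397 × 0.1789 = 6.077 × 10^-3 mol
n(HCl) left over = 6.077 × 10^-3 mol (1:1 ratio)
n(HCl) consumed by analyte = 0.04409 − 6.077 × 10^-3 = 0.03801 mol
From the 1:2 ratio, n(CaO) = 1/2 × 0.03801 = 0.01901 mol
mass of CaO = 0.01901 × 56.08 = 1.066 g
% CaO = 1.066 / 2.027 × 100 = 52.58 %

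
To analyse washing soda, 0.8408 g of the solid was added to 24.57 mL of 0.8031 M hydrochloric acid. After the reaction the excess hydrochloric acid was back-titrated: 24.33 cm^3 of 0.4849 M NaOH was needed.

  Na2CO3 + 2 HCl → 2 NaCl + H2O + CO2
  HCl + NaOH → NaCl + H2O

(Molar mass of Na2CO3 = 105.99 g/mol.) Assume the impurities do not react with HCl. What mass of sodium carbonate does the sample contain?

n(HCl) added = 0.02457 × 0.8031 = 0.01973 mol
n(NaOH) used in back-titration = 0.02433 × 0.4849 = 0.01180 mol
n(HCl) left over = 0.01180 mol (1:1 ratio)
n(HCl) consumed by analyte = 0.01973 − 0.01180 = 7.935 × 10^-3 mol
From the 1:2 ratio, n(Na2CO3) = 1/2 × 7.935 × 10^-3 = 3.967 × 10^-3 mol
mass of Na2CO3 = 3.967 × 10^-3 × 105.99 = 0.4205 g

0.4205 g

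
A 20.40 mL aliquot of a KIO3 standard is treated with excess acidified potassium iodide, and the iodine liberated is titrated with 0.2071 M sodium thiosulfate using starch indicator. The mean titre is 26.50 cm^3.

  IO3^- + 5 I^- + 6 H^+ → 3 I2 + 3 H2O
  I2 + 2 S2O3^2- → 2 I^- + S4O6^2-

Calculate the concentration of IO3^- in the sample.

n(S2O3^2-) = 0.02650 × 0.2071 = 5.488 × 10^-3 mol
n(I2) = n(S2O3^2-)/2 = 2.744 × 10^-3 mol
From the 1:3 ratio, n(IO3^-) in the aliquot = 1/3 × 2.744 × 10^-3 = 9.147 × 10^-4 mol
[IO3^-] = 9.147 × 10^-4 / 0.02040 = 0.04484 mol/L

0.04484 M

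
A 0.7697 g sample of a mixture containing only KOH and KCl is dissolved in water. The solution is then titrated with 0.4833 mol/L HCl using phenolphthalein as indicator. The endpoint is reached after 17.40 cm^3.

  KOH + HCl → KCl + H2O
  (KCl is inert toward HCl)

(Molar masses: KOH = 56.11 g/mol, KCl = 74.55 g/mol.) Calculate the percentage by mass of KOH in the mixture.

n(HCl) = 0.01740 × 0.4833 = 8.409 × 10^-3 mol
Let x = n(KOH), y = n(KCl).
Titrant: 1x = 8.409 × 10^-3;  mass: 56.11x + 74.55y = 0.7697
Solving, x = 8.409 × 10^-3 mol, y = 3.995 × 10^-3 mol
mass of KOH = 8.409 × 10^-3 × 56.11 = 0.4719 g
% KOH = 0.4719 / 0.7697 × 100 = 61.30 %

61.30 %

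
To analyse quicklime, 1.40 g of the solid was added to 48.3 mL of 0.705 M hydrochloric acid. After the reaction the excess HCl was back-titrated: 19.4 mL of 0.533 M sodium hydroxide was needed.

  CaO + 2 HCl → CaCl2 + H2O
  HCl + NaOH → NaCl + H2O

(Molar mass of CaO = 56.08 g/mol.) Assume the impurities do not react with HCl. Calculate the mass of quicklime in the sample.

n(HCl) added = 0.0483 × 0.705 = 0.0341 mol
n(NaOH) used in back-titration = 0.0194 × 0.533 = 0.0103 mol
n(HCl) left over = 0.0103 mol (1:1 ratio)
n(HCl) consumed by analyte = 0.0341 − 0.0103 = 0.0237 mol
From the 1:2 ratio, n(CaO) = 1/2 × 0.0237 = 0.0119 mol
mass of CaO = 0.0119 × 56.08 = 0.665 g

0.665 g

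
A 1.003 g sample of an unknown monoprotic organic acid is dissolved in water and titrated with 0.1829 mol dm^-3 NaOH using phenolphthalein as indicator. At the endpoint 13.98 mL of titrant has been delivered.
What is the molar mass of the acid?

n(NaOH) = 0.01398 L × 0.1829 mol/L = 2.557 × 10^-3 mol
n(HA) = 2.557 × 10^-3 mol (1:1 ratio)
M = m / n = 1.003 g / 2.557 × 10^-3 mol = 392.3 g/mol

392.3 g/mol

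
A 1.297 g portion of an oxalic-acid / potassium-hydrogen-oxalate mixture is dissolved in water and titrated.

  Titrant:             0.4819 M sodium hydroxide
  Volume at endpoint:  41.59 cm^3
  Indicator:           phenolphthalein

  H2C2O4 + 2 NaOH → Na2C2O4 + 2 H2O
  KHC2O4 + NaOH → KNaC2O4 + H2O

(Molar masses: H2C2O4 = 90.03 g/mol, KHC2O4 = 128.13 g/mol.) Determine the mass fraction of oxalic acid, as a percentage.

n(NaOH) = 0.04159 × 0.4819 = 0.02004 mol
Let x = n(H2C2O4), y = n(KHC2O4).
Titrant: 2x + 1y = 0.02004;  mass: 90.03x + 128.13y = 1.297
Solving, x = 7.646 × 10^-3 mol, y = 4.750 × 10^-3 mol
mass of H2C2O4 = 7.646 × 10^-3 × 90.03 = 0.6884 g
% H2C2O4 = 0.6884 / 1.297 × 100 = 53.07 %

53.07 %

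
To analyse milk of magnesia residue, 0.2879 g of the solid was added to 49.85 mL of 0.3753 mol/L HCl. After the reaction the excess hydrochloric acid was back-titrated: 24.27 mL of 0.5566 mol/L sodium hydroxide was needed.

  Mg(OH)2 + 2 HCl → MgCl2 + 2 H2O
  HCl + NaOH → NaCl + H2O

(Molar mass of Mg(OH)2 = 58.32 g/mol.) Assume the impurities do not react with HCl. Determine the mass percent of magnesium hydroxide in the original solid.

n(HCl) added = 0.04985 × 0.3753 = 0.01871 mol
n(NaOH) used in back-titration = 0.02427 × 0.5566 = 0.01351 mol
n(HCl) left over = 0.01351 mol (1:1 ratio)
n(HCl) consumed by analyte = 0.01871 − 0.01351 = 5.200 × 10^-3 mol
From the 1:2 ratio, n(Mg(OH)2) = 1/2 × 5.200 × 10^-3 = 2.600 × 10^-3 mol
mass of Mg(OH)2 = 2.600 × 10^-3 × 58.32 = 0.1516 g
% Mg(OH)2 = 0.1516 / 0.2879 × 100 = 52.67 %

52.67 %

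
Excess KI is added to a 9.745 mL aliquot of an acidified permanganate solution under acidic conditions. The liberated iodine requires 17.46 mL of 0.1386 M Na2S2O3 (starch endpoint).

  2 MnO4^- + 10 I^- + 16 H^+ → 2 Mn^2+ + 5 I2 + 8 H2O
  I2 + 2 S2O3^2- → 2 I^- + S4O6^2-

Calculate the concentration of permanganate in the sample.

n(S2O3^2-) = 0.01746 × 0.1386 = 2.420 × 10^-3 mol
n(I2) = n(S2O3^2-)/2 = 1.210 × 10^-3 mol
From the 2:5 ratio, n(MnO4^-) in the aliquot = 2/5 × 1.210 × 10^-3 = 4.840 × 10^-4 mol
[MnO4^-] = 4.840 × 10^-4 / 0.009745 = 0.04967 mol/L

0.04967 M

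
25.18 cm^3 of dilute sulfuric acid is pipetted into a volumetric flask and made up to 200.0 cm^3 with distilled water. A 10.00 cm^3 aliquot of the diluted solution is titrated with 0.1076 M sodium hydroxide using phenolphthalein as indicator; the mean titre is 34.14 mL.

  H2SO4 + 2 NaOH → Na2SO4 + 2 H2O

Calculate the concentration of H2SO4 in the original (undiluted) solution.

1.459 M

n(NaOH) = 0.03414 × 0.1076 = 3.673 × 10^-3 mol
From the 1:2 ratio, n(H2SO4) in the aliquot = 1/2 × 3.673 × 10^-3 = 1.837 × 10^-3 mol
[H2SO4]_dilute = 1.837 × 10^-3 / 0.01000 = 0.1837 mol/L
Dilution factor = 200.0 / 25.18 = 7.943
[H2SO4]_stock = 0.1837 × 7.943 = 1.459 mol/L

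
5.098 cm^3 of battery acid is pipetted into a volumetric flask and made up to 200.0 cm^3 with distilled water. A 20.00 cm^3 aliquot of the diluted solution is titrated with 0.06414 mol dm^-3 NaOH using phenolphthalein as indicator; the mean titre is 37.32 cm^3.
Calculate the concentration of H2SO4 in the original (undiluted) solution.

H2SO4 + 2 NaOH → Na2SO4 + 2 H2O
n(NaOH) = 0.03732 × 0.06414 = 2.394 × 10^-3 mol
From the 1:2 ratio, n(H2SO4) in the aliquot = 1/2 × 2.394 × 10^-3 = 1.197 × 10^-3 mol
[H2SO4]_dilute = 1.197 × 10^-3 / 0.02000 = 0.05984 mol/L
Dilution factor = 200.0 / 5.098 = 39.23
[H2SO4]_stock = 0.05984 × 39.23 = 2.348 mol/L

2.348 mol/L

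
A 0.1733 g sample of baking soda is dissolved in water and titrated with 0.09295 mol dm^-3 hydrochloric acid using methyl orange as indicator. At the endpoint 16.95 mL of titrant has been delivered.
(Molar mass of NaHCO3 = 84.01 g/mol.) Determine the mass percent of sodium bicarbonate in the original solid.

76.38 %

NaHCO3 + HCl → NaCl + H2O + CO2
n(HCl) = 0.01695 L × 0.09295 mol/L = 1.576 × 10^-3 mol
n(NaHCO3) = 1.576 × 10^-3 mol (1:1 ratio)
mass of NaHCO3 = 1.576 × 10^-3 × 84.01 g/mol = 0.1324 g
% NaHCO3 = 0.1324 / 0.1733 × 100 = 76.38 %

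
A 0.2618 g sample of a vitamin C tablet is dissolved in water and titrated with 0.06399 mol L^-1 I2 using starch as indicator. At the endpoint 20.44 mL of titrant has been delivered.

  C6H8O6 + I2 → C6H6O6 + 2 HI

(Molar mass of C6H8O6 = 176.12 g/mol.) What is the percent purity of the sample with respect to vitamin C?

n(I2) = 0.02044 L × 0.06399 mol/L = 1.308 × 10^-3 mol
n(C6H8O6) = 1.308 × 10^-3 mol (1:1 ratio)
mass of C6H8O6 = 1.308 × 10^-3 × 176.12 g/mol = 0.2304 g
% C6H8O6 = 0.2304 / 0.2618 × 100 = 87.99 %

87.99 %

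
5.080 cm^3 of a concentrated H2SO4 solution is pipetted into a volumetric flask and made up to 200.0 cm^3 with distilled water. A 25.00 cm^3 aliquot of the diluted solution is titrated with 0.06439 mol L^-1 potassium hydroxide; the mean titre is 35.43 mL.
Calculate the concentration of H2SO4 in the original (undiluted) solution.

1.796 mol/L

H2SO4 + 2 KOH → K2SO4 + 2 H2O
n(KOH) = 0.03543 × 0.06439 = 2.281 × 10^-3 mol
From the 1:2 ratio, n(H2SO4) in the aliquot = 1/2 × 2.281 × 10^-3 = 1.141 × 10^-3 mol
[H2SO4]_dilute = 1.141 × 10^-3 / 0.02500 = 0.04563 mol/L
Dilution factor = 200.0 / 5.080 = 39.37
[H2SO4]_stock = 0.04563 × 39.37 = 1.796 mol/L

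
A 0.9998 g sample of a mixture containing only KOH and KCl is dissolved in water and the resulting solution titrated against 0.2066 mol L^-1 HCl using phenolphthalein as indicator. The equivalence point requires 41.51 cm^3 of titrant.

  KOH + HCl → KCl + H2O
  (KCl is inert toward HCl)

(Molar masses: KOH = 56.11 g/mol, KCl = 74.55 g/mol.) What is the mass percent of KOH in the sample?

48.13 %

n(HCl) = 0.04151 × 0.2066 = 8.576 × 10^-3 mol
Let x = n(KOH), y = n(KCl).
Titrant: 1x = 8.576 × 10^-3;  mass: 56.11x + 74.55y = 0.9998
Solving, x = 8.576 × 10^-3 mol, y = 6.956 × 10^-3 mol
mass of KOH = 8.576 × 10^-3 × 56.11 = 0.4812 g
% KOH = 0.4812 / 0.9998 × 100 = 48.13 %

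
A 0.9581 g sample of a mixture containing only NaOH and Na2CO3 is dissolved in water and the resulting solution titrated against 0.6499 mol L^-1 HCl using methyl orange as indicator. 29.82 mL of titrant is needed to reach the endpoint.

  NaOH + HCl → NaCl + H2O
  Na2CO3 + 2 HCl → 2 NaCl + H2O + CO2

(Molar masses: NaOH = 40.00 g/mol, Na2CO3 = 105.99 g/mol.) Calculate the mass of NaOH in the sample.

n(HCl) = 0.02982 × 0.6499 = 0.01938 mol
Let x = n(NaOH), y = n(Na2CO3).
Titrant: 1x + 2y = 0.01938;  mass: 40.00x + 105.99y = 0.9581
Solving, x = 5.305 × 10^-3 mol, y = 7.037 × 10^-3 mol
mass of NaOH = 5.305 × 10^-3 × 40.00 = 0.2122 g

0.2122 g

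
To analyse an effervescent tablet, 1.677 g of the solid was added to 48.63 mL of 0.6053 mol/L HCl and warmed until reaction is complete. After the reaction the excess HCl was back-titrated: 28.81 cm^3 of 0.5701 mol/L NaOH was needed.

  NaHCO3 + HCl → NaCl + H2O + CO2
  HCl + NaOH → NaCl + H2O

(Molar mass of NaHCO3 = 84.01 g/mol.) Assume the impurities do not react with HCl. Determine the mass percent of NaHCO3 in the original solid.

65.18 %

n(HCl) added = 0.04863 × 0.6053 = 0.02944 mol
n(NaOH) used in back-titration = 0.02881 × 0.5701 = 0.01642 mol
n(HCl) left over = 0.01642 mol (1:1 ratio)
n(HCl) consumed by analyte = 0.02944 − 0.01642 = 0.01301 mol
n(NaHCO3) = 0.01301 mol (1:1 ratio)
mass of NaHCO3 = 0.01301 × 84.01 = 1.093 g
% NaHCO3 = 1.093 / 1.677 × 100 = 65.18 %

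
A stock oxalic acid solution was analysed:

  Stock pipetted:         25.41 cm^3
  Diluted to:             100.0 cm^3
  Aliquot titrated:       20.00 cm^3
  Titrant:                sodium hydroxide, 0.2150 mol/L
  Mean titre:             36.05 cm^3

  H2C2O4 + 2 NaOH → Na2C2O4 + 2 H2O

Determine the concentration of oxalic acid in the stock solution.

0.7626 mol/L

n(NaOH) = 0.03605 × 0.2150 = 7.751 × 10^-3 mol
From the 1:2 ratio, n(H2C2O4) in the aliquot = 1/2 × 7.751 × 10^-3 = 3.875 × 10^-3 mol
[H2C2O4]_dilute = 3.875 × 10^-3 / 0.02000 = 0.1938 mol/L
Dilution factor = 100.0 / 25.41 = 3.935
[H2C2O4]_stock = 0.1938 × 3.935 = 0.7626 mol/L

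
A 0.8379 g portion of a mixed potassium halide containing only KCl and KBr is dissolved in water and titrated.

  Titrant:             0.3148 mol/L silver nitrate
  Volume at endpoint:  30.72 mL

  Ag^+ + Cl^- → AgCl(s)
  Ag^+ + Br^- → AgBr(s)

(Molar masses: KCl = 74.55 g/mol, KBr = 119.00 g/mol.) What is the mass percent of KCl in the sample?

n(AgNO3) = 0.03072 × 0.3148 = 9.671 × 10^-3 mol
Let x = n(KCl), y = n(KBr).
Titrant: 1x + 1y = 9.671 × 10^-3;  mass: 74.55x + 119.00y = 0.8379
Solving, x = 7.040 × 10^-3 mol, y = 2.631 × 10^-3 mol
mass of KCl = 7.040 × 10^-3 × 74.55 = 0.5248 g
% KCl = 0.5248 / 0.8379 × 100 = 62.63 %

62.63 %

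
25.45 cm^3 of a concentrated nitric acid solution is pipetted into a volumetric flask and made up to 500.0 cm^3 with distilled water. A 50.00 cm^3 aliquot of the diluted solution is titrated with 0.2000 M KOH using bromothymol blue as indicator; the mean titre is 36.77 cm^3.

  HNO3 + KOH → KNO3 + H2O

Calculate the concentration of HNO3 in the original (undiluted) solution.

n(KOH) = 0.03677 × 0.2000 = 7.354 × 10^-3 mol
n(HNO3) in the aliquot = 7.354 × 10^-3 mol (1:1 ratio)
[HNO3]_dilute = 7.354 × 10^-3 / 0.05000 = 0.1471 mol/L
Dilution factor = 500.0 / 25.45 = 19.65
[HNO3]_stock = 0.1471 × 19.65 = 2.890 mol/L

2.890 M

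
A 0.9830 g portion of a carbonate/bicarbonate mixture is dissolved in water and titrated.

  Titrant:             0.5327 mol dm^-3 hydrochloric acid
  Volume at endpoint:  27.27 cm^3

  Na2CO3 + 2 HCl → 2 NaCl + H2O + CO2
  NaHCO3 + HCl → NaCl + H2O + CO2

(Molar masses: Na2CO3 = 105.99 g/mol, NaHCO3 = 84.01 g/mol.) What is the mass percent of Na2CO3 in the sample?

41.26 %

n(HCl) = 0.02727 × 0.5327 = 0.01453 mol
Let x = n(Na2CO3), y = n(NaHCO3).
Titrant: 2x + 1y = 0.01453;  mass: 105.99x + 84.01y = 0.9830
Solving, x = 3.827 × 10^-3 mol, y = 6.873 × 10^-3 mol
mass of Na2CO3 = 3.827 × 10^-3 × 105.99 = 0.4056 g
% Na2CO3 = 0.4056 / 0.9830 × 100 = 41.26 %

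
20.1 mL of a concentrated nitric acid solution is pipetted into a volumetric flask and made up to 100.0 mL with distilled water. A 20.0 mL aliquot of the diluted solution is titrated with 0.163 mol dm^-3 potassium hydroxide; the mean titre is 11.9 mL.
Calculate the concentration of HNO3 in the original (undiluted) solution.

HNO3 + KOH → KNO3 + H2O
n(KOH) = 0.0119 × 0.163 = 1.94 × 10^-3 mol
n(HNO3) in the aliquot = 1.94 × 10^-3 mol (1:1 ratio)
[HNO3]_dilute = 1.94 × 10^-3 / 0.0200 = 0.0970 mol/L
Dilution factor = 100.0 / 20.1 = 4.975
[HNO3]_stock = 0.0970 × 4.975 = 0.483 mol/L

0.483 mol/L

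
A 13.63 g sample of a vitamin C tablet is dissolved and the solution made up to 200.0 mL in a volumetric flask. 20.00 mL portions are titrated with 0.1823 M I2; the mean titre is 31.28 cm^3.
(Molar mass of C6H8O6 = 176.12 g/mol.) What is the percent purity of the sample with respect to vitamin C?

C6H8O6 + I2 → C6H6O6 + 2 HI
n(I2) per titration = 0.03128 × 0.1823 = 5.702 × 10^-3 mol
n(C6H8O6) in each aliquot = 5.702 × 10^-3 mol (1:1 ratio)
n(C6H8O6) in the whole flask = 5.702 × 10^-3 × 200.0/20.00 = 0.05702 mol
mass of C6H8O6 = 0.05702 × 176.12 = 10.04 g
% C6H8O6 = 10.04 / 13.63 × 100 = 73.68 %

73.68 %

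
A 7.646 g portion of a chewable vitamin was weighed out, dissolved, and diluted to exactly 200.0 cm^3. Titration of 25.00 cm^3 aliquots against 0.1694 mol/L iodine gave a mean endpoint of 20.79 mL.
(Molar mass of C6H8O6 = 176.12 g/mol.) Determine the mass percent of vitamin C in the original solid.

64.90 %

C6H8O6 + I2 → C6H6O6 + 2 HI
n(I2) per titration = 0.02079 × 0.1694 = 3.522 × 10^-3 mol
n(C6H8O6) in each aliquot = 3.522 × 10^-3 mol (1:1 ratio)
n(C6H8O6) in the whole flask = 3.522 × 10^-3 × 200.0/25.00 = 0.02817 mol
mass of C6H8O6 = 0.02817 × 176.12 = 4.962 g
% C6H8O6 = 4.962 / 7.646 × 100 = 64.90 %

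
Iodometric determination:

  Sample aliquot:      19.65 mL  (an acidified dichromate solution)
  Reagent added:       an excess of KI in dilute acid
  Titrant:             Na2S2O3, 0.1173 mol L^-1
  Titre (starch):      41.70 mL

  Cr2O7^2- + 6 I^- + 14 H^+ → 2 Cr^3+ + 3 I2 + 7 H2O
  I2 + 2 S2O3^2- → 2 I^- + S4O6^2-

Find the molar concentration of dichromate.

0.04149 mol/L

n(S2O3^2-) = 0.04170 × 0.1173 = 4.891 × 10^-3 mol
n(I2) = n(S2O3^2-)/2 = 2.446 × 10^-3 mol
From the 1:3 ratio, n(Cr2O7^2-) in the aliquot = 1/3 × 2.446 × 10^-3 = 8.152 × 10^-4 mol
[Cr2O7^2-] = 8.152 × 10^-4 / 0.01965 = 0.04149 mol/L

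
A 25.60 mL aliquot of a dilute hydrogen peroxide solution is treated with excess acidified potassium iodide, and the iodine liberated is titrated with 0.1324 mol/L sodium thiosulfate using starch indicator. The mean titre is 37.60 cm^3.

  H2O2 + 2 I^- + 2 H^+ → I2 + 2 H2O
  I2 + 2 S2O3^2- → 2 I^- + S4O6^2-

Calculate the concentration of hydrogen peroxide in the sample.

0.09723 mol/L

n(S2O3^2-) = 0.03760 × 0.1324 = 4.978 × 10^-3 mol
n(I2) = n(S2O3^2-)/2 = 2.489 × 10^-3 mol
n(H2O2) in the aliquot = 2.489 × 10^-3 mol (1:1 ratio)
[H2O2] = 2.489 × 10^-3 / 0.02560 = 0.09723 mol/L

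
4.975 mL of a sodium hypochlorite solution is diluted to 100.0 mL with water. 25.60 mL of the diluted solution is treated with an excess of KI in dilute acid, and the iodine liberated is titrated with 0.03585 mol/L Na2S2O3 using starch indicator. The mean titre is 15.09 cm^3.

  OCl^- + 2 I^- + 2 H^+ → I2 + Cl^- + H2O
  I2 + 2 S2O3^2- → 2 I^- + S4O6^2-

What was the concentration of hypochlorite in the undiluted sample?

0.2124 mol/L

n(S2O3^2-) = 0.01509 × 0.03585 = 5.410 × 10^-4 mol
n(I2) = n(S2O3^2-)/2 = 2.705 × 10^-4 mol
n(OCl^-) in the aliquot = 2.705 × 10^-4 mol (1:1 ratio)
[OCl^-]_dilute = 2.705 × 10^-4 / 0.02560 = 0.01057 mol/L
[OCl^-]_original = 0.01057 × 100.0/4.975 = 0.2124 mol/L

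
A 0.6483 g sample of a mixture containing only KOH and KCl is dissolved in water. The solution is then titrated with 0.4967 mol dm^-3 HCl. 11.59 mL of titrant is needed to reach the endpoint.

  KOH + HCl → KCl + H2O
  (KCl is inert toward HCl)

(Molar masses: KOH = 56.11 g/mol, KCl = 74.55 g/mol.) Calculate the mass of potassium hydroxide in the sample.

n(HCl) = 0.01159 × 0.4967 = 5.757 × 10^-3 mol
Let x = n(KOH), y = n(KCl).
Titrant: 1x = 5.757 × 10^-3;  mass: 56.11x + 74.55y = 0.6483
Solving, x = 5.757 × 10^-3 mol, y = 4.363 × 10^-3 mol
mass of KOH = 5.757 × 10^-3 × 56.11 = 0.3230 g

0.3230 g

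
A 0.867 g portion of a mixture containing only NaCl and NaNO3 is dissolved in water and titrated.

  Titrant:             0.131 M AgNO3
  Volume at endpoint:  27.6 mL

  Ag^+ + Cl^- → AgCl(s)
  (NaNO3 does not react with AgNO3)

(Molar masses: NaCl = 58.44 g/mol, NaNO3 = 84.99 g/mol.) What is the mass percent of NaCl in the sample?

24.4 %

n(AgNO3) = 0.0276 × 0.131 = 3.62 × 10^-3 mol
Let x = n(NaCl), y = n(NaNO3).
Titrant: 1x = 3.62 × 10^-3;  mass: 58.44x + 84.99y = 0.867
Solving, x = 3.62 × 10^-3 mol, y = 7.72 × 10^-3 mol
mass of NaCl = 3.62 × 10^-3 × 58.44 = 0.211 g
% NaCl = 0.211 / 0.867 × 100 = 24.4 %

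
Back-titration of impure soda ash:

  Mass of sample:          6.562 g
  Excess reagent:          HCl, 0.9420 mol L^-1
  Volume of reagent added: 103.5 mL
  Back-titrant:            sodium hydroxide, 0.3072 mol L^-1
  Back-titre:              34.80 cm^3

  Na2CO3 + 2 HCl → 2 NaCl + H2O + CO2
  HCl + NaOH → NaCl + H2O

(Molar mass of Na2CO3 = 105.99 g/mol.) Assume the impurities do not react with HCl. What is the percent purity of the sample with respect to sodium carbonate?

n(HCl) added = 0.1035 × 0.9420 = 0.09750 mol
n(NaOH) used in back-titration = 0.03480 × 0.3072 = 0.01069 mol
n(HCl) left over = 0.01069 mol (1:1 ratio)
n(HCl) consumed by analyte = 0.09750 − 0.01069 = 0.08681 mol
From the 1:2 ratio, n(Na2CO3) = 1/2 × 0.08681 = 0.04340 mol
mass of Na2CO3 = 0.04340 × 105.99 = 4.600 g
% Na2CO3 = 4.600 / 6.562 × 100 = 70.11 %

70.11 %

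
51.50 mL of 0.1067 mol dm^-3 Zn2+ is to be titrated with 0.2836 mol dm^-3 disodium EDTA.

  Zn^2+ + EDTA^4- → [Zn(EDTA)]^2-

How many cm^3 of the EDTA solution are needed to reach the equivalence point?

19.38 mL

n(Zn2+) = 0.05150 L × 0.1067 mol/L = 5.495 × 10^-3 mol
n(EDTA) = 5.495 × 10^-3 mol (1:1 stoichiometry)
V(EDTA) = 5.495 × 10^-3 mol / 0.2836 mol/L = 0.01938 L = 19.38 mL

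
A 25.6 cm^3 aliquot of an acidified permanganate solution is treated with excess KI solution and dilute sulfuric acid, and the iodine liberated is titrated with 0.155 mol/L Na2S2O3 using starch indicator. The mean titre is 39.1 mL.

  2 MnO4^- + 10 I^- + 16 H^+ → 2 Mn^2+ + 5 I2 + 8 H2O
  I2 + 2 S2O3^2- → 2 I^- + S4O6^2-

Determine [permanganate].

n(S2O3^2-) = 0.0391 × 0.155 = 6.06 × 10^-3 mol
n(I2) = n(S2O3^2-)/2 = 3.03 × 10^-3 mol
From the 2:5 ratio, n(MnO4^-) in the aliquot = 2/5 × 3.03 × 10^-3 = 1.21 × 10^-3 mol
[MnO4^-] = 1.21 × 10^-3 / 0.0256 = 0.0473 mol/L

0.0473 mol/L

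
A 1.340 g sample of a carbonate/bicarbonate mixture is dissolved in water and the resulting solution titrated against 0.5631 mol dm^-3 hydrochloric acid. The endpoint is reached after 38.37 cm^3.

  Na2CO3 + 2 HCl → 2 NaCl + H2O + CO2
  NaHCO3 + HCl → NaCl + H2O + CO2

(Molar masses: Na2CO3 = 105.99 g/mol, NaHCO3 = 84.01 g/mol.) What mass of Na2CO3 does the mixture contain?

n(HCl) = 0.03837 × 0.5631 = 0.02161 mol
Let x = n(Na2CO3), y = n(NaHCO3).
Titrant: 2x + 1y = 0.02161;  mass: 105.99x + 84.01y = 1.340
Solving, x = 7.660 × 10^-3 mol, y = 6.287 × 10^-3 mol
mass of Na2CO3 = 7.660 × 10^-3 × 105.99 = 0.8119 g

0.8119 g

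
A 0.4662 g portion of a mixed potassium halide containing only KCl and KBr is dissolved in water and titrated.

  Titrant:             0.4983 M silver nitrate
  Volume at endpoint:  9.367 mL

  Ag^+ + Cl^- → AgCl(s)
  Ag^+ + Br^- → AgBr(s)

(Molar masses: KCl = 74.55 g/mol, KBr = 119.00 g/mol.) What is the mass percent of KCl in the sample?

n(AgNO3) = 0.009367 × 0.4983 = 4.668 × 10^-3 mol
Let x = n(KCl), y = n(KBr).
Titrant: 1x + 1y = 4.668 × 10^-3;  mass: 74.55x + 119.00y = 0.4662
Solving, x = 2.008 × 10^-3 mol, y = 2.660 × 10^-3 mol
mass of KCl = 2.008 × 10^-3 × 74.55 = 0.1497 g
% KCl = 0.1497 / 0.4662 × 100 = 32.10 %

32.10 %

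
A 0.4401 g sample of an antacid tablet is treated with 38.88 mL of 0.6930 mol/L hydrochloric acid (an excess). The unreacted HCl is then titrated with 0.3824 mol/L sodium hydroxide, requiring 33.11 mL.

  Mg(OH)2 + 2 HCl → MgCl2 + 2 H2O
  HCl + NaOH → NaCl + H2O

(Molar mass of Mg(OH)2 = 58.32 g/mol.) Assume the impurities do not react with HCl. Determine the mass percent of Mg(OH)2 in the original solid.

n(HCl) added = 0.03888 × 0.6930 = 0.02694 mol
n(NaOH) used in back-titration = 0.03311 × 0.3824 = 0.01266 mol
n(HCl) left over = 0.01266 mol (1:1 ratio)
n(HCl) consumed by analyte = 0.02694 − 0.01266 = 0.01428 mol
From the 1:2 ratio, n(Mg(OH)2) = 1/2 × 0.01428 = 7.141 × 10^-3 mol
mass of Mg(OH)2 = 7.141 × 10^-3 × 58.32 = 0.4165 g
% Mg(OH)2 = 0.4165 / 0.4401 × 100 = 94.63 %

94.63 %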